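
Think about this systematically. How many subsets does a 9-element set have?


The power set of a set with n elements has 2^n elements.
|P(S)| = 2^9 = 512

512


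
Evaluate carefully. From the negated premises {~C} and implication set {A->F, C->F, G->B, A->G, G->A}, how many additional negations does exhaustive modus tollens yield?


Initial negated facts: {~C}
Apply modus tollens to closure:
  (no implication fires)
Final negated: {~C}
New negations: {(none)}
Count = 0

0


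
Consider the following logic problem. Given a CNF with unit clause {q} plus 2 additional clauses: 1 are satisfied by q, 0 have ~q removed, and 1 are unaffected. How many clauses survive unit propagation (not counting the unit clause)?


Satisfied (removed): 1
Shortened (remain): 0
Unchanged (remain): 1
Remaining = 0 + 1 = 1

1


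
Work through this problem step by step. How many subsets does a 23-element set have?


The power set of a set with n elements has 2^n elements.
|P(S)| = 2^23 = 8388608

8388608


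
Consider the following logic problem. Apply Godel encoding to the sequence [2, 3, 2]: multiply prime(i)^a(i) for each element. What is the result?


Encode each element as an exponent of the corresponding prime:
  2^2 = 4
  3^3 = 27
  5^2 = 25
Product = 4 * 27 * 25 = 2700

2700


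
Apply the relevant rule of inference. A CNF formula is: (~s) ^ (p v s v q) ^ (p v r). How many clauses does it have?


A CNF formula is a conjunction of clauses.
Clauses are separated by ^.
Counting the conjuncts: 3 clauses.

3


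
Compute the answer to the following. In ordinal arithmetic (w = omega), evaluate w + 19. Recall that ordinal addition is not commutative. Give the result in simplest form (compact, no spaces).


Compute w + 19.
Ordinal + is associative but NOT commutative; for finite n>0, n + w = w but w + n stays w+n.
w + 19 is already in normal form (a successor ordinal beyond w).
Result = w+19

w+19


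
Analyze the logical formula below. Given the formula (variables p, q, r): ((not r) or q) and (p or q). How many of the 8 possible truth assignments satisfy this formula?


Evaluate all 8 assignments for p, q, r:
p=0, q=0, r=0: 0
p=0, q=0, r=1: 0
p=0, q=1, r=0: 1
p=0, q=1, r=1: 1
p=1, q=0, r=0: 1
p=1, q=0, r=1: 0
p=1, q=1, r=0: 1
p=1, q=1, r=1: 1
Satisfying count = 5

5


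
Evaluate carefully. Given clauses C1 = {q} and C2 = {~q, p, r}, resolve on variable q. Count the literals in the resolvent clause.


Remove q from C1 and ~q from C2.
C1 remainder: {}
C2 remainder: {p, r}
Union (resolvent): {p, r}
Resolvent has 2 literal(s).

2


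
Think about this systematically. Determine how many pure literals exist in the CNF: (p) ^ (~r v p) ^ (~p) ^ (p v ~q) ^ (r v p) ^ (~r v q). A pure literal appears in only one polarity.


Check each variable for pure literal status:
p: mixed (not pure)
q: mixed (not pure)
r: mixed (not pure)
Pure literal count = 0

0


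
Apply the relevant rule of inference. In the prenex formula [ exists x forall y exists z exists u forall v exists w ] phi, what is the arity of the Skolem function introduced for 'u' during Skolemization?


Quantifier prefix: exists x forall y exists z exists u forall v exists w
'u' is existentially quantified at position 4.
Universal variables preceding it: y
Skolem function arity = 1

1


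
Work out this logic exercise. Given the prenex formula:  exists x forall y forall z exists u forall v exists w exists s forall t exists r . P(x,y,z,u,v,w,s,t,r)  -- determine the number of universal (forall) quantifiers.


Quantifier prefix: exists x forall y forall z exists u forall v exists w exists s forall t exists r
Mark each quantifier type:
  E U U E U E E U E
Universal count = 4, Existential count = 5
Asked for universal (forall) quantifiers: 4

4


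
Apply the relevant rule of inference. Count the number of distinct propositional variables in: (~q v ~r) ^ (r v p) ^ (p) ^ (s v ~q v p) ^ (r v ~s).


Identify each variable that appears in the formula.
Variables found: p, q, r, s
Count = 4

4


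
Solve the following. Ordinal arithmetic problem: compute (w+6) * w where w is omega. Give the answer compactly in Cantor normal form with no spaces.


Compute (w+6) * w.
Ordinal * is associative and left-distributive over +, but NOT commutative; for finite n>1, n*w = w but w*n stays w*n.
(w+6) * w = sup{(w+6)*k : k<w} = sup{w*k+6} = w^2 (the +6 tail is absorbed in the limit).
Result = w^2

w^2


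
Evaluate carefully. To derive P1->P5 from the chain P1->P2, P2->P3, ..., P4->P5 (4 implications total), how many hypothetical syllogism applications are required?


With 4 implications in a chain connecting 5 propositions:
P1->P2, P2->P3, ..., P4->P5
Steps needed = (number of implications) - 1 = 4 - 1 = 3

3


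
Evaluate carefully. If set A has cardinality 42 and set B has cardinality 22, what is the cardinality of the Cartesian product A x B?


The Cartesian product A x B contains all ordered pairs (a, b).
|A x B| = |A| * |B| = 42 * 22 = 924

924


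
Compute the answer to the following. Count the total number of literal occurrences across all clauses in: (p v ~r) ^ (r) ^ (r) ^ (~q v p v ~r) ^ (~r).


Counting literals in each clause:
Clause 1: 2 literal(s)
Clause 2: 1 literal(s)
Clause 3: 1 literal(s)
Clause 4: 3 literal(s)
Clause 5: 1 literal(s)
Total = 8

8


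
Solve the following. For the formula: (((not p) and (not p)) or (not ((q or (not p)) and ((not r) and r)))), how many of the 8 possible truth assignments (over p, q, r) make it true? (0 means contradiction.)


Check all 8 assignments:
p=0, q=0, r=0: 1
p=0, q=0, r=1: 1
p=0, q=1, r=0: 1
p=0, q=1, r=1: 1
p=1, q=0, r=0: 1
p=1, q=0, r=1: 1
p=1, q=1, r=0: 1
p=1, q=1, r=1: 1
Count of True = 8

8


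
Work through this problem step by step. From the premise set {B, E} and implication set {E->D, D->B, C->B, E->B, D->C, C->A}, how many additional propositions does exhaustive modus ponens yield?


Initial facts: {B, E}
Apply modus ponens to closure:
  E and E->D  =>  D
  D and D->C  =>  C
  C and C->A  =>  A
Final known: {A, B, C, D, E}
New propositions: {A, C, D}
Count = 3

3


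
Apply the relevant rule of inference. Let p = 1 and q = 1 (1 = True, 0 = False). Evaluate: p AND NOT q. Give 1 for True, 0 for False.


p = 1, q = 1
Operation: p AND NOT q
Evaluate: 1 AND NOT 1 = 0

0


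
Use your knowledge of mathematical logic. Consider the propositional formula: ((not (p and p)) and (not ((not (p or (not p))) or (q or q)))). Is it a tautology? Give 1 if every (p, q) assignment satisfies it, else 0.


Check all 4 assignments:
p=0, q=0: 1
p=0, q=1: 0
p=1, q=0: 0
p=1, q=1: 0
Satisfying count = 1/4.
Tautology iff count = 4: no.

0


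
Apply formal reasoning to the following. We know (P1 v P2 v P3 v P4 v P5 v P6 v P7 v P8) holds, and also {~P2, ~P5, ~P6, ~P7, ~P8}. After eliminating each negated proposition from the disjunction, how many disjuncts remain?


Original disjuncts (8): P1, P2, P3, P4, P5, P6, P7, P8
Negated (eliminate): ~P2, ~P5, ~P6, ~P7, ~P8
Remaining disjuncts: P1, P3, P4
Count = 8 - 5 = 3

3


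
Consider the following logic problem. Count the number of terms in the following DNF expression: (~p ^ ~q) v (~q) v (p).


A DNF formula is a disjunction of terms (conjunctions).
Terms are separated by v.
Counting the disjuncts: 3 terms.

3


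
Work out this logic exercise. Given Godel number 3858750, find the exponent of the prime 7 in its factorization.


Factorize 3858750 by dividing by 7 repeatedly.
Division steps: 7 divides 3858750 exactly 3 time(s).
Exponent of 7 = 3

3


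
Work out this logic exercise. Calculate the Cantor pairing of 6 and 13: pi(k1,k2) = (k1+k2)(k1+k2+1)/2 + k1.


k1 + k2 = 19
(k1+k2)(k1+k2+1)/2 = 19 * 20 / 2 = 190
pi = 190 + 6 = 196

196


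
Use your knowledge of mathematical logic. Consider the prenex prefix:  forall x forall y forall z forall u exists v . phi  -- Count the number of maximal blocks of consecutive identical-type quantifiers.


Quantifier-type sequence: A A A A E  (A=forall, E=exists)
Group into maximal same-type runs:
  Ax4 | Ex1
Number of blocks = 2

2


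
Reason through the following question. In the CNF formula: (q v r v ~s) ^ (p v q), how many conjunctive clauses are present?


A CNF formula is a conjunction of clauses.
Clauses are separated by ^.
Counting the conjuncts: 2 clauses.

2


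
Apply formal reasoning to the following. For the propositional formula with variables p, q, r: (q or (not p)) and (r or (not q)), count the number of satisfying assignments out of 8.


Evaluate all 8 assignments for p, q, r:
p=0, q=0, r=0: 1
p=0, q=0, r=1: 1
p=0, q=1, r=0: 0
p=0, q=1, r=1: 1
p=1, q=0, r=0: 0
p=1, q=0, r=1: 0
p=1, q=1, r=0: 0
p=1, q=1, r=1: 1
Satisfying count = 4

4


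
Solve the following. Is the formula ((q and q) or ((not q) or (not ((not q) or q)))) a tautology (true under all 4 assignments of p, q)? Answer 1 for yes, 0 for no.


Check all 4 assignments:
p=0, q=0: 1
p=0, q=1: 1
p=1, q=0: 1
p=1, q=1: 1
Satisfying count = 4/4.
Tautology iff count = 4: yes.

1


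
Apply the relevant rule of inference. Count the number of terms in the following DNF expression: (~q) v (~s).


A DNF formula is a disjunction of terms (conjunctions).
Terms are separated by v.
Counting the disjuncts: 2 terms.

2


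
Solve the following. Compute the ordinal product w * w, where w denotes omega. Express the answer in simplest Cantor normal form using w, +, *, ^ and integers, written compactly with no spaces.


Compute w * w.
Ordinal * is associative and left-distributive over +, but NOT commutative; for finite n>1, n*w = w but w*n stays w*n.
w * w = w^2 by definition.
Result = w^2

w^2


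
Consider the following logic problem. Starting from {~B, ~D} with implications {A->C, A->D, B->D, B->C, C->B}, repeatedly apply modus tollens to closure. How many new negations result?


Initial negated facts: {~B, ~D}
Apply modus tollens to closure:
  ~D and A->D  =>  ~A
  ~B and C->B  =>  ~C
Final negated: {~A, ~B, ~C, ~D}
New negations: {~A, ~C}
Count = 2

2


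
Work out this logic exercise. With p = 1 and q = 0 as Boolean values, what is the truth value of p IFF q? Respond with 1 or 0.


p = 1, q = 0
Operation: p IFF q
Evaluate: 1 IFF 0 = 0

0


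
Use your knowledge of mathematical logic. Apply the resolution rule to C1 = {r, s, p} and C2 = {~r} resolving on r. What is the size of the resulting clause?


Remove r from C1 and ~r from C2.
C1 remainder: {s, p}
C2 remainder: {}
Union (resolvent): {p, s}
Resolvent has 2 literal(s).

2


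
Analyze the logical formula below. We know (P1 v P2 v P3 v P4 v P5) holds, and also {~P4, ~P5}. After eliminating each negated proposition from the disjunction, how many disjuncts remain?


Original disjuncts (5): P1, P2, P3, P4, P5
Negated (eliminate): ~P4, ~P5
Remaining disjuncts: P1, P2, P3
Count = 5 - 2 = 3

3


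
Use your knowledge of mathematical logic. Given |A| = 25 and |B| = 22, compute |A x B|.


The Cartesian product A x B contains all ordered pairs (a, b).
|A x B| = |A| * |B| = 25 * 22 = 550

550


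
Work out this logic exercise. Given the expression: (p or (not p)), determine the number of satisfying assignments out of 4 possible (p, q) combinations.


Check all 4 assignments:
p=0, q=0: 1
p=0, q=1: 1
p=1, q=0: 1
p=1, q=1: 1
Count of True = 4

4


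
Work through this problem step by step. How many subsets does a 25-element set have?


The power set of a set with n elements has 2^n elements.
|P(S)| = 2^25 = 33554432

33554432


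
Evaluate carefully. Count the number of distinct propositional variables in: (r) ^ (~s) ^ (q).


Identify each variable that appears in the formula.
Variables found: q, r, s
Count = 3

3


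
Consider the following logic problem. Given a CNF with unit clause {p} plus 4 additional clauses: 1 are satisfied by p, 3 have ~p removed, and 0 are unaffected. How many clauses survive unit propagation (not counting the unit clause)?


Satisfied (removed): 1
Shortened (remain): 3
Unchanged (remain): 0
Remaining = 3 + 0 = 3

3


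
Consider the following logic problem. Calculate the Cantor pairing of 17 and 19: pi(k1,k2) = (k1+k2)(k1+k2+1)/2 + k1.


k1 + k2 = 36
(k1+k2)(k1+k2+1)/2 = 36 * 37 / 2 = 666
pi = 666 + 17 = 683

683


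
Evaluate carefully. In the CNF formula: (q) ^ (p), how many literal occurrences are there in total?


Counting literals in each clause:
Clause 1: 1 literal(s)
Clause 2: 1 literal(s)
Total = 2

2


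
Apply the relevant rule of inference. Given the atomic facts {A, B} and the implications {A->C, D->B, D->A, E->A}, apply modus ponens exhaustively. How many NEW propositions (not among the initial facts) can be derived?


Initial facts: {A, B}
Apply modus ponens to closure:
  A and A->C  =>  C
Final known: {A, B, C}
New propositions: {C}
Count = 1

1


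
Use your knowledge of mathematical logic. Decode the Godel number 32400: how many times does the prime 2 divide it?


Factorize 32400 by dividing by 2 repeatedly.
Division steps: 2 divides 32400 exactly 4 time(s).
Exponent of 2 = 4

4


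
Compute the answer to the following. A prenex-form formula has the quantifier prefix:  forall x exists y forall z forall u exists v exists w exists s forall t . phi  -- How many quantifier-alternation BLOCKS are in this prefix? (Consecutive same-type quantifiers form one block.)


Quantifier-type sequence: A E A A E E E A  (A=forall, E=exists)
Group into maximal same-type runs:
  Ax1 | Ex1 | Ax2 | Ex3 | Ax1
Number of blocks = 5

5


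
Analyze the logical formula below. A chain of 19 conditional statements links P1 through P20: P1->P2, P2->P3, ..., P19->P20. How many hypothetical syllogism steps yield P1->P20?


With 19 implications in a chain connecting 20 propositions:
P1->P2, P2->P3, ..., P19->P20
Steps needed = (number of implications) - 1 = 19 - 1 = 18

18


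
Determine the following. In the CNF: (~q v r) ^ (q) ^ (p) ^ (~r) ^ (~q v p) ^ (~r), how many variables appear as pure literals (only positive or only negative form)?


Check each variable for pure literal status:
p: pure positive
q: mixed (not pure)
r: mixed (not pure)
Pure literal count = 1

1


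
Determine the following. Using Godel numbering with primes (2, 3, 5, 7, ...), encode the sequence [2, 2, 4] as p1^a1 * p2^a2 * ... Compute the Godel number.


Encode each element as an exponent of the corresponding prime:
  2^2 = 4
  3^2 = 9
  5^4 = 625
Product = 4 * 9 * 625 = 22500

22500


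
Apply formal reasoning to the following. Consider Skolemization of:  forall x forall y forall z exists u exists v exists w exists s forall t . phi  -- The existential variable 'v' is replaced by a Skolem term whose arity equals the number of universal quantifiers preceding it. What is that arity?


Quantifier prefix: forall x forall y forall z exists u exists v exists w exists s forall t
'v' is existentially quantified at position 5.
Universal variables preceding it: x, y, z
Skolem function arity = 3

3


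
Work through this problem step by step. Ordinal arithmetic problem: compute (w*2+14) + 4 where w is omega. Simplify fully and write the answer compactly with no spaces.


Compute (w*2+14) + 4.
Ordinal + is associative but NOT commutative; for finite n>0, n + w = w but w + n stays w+n.
By associativity: (w*2+14) + 4 = w*2 + (14+4) = w*2+18.
Result = w*2+18

w*2+18


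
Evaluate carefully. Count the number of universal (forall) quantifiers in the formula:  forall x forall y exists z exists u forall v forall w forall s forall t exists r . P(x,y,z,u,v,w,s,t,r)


Quantifier prefix: forall x forall y exists z exists u forall v forall w forall s forall t exists r
Mark each quantifier type:
  U U E E U U U U E
Universal count = 6, Existential count = 3
Asked for universal (forall) quantifiers: 6

6


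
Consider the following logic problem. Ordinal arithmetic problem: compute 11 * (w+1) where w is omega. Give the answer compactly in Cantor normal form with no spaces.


Compute 11 * (w+1).
Ordinal * is associative and left-distributive over +, but NOT commutative; for finite n>1, n*w = w but w*n stays w*n.
By left-distributivity: 11 * (w+1) = 11*w + 11*1 = w + 11 = w+11.
Result = w+11

w+11


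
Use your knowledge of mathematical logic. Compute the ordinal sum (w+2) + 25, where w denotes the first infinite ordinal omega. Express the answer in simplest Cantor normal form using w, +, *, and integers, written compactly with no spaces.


Compute (w+2) + 25.
Ordinal + is associative but NOT commutative; for finite n>0, n + w = w but w + n stays w+n.
By associativity: (w+2) + 25 = w + (2+25) = w+27.
Result = w+27

w+27


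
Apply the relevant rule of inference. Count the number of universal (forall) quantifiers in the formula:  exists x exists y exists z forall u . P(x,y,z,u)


Quantifier prefix: exists x exists y exists z forall u
Mark each quantifier type:
  E E E U
Universal count = 1, Existential count = 3
Asked for universal (forall) quantifiers: 1

1


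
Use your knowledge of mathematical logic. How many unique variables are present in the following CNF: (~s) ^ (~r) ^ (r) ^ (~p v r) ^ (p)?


Identify each variable that appears in the formula.
Variables found: p, r, s
Count = 3

3


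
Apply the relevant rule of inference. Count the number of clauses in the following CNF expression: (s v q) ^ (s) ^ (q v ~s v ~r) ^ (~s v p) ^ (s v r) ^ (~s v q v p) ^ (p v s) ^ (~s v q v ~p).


A CNF formula is a conjunction of clauses.
Clauses are separated by ^.
Counting the conjuncts: 8 clauses.

8


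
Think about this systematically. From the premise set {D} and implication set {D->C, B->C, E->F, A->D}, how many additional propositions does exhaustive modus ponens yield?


Initial facts: {D}
Apply modus ponens to closure:
  D and D->C  =>  C
Final known: {C, D}
New propositions: {C}
Count = 1

1


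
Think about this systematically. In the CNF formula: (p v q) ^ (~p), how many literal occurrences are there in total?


Counting literals in each clause:
Clause 1: 2 literal(s)
Clause 2: 1 literal(s)
Total = 3

3


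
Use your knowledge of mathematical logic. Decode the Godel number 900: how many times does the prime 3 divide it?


Factorize 900 by dividing by 3 repeatedly.
Division steps: 3 divides 900 exactly 2 time(s).
Exponent of 3 = 2

2


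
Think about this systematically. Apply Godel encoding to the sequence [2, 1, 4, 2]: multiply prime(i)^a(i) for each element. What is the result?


Encode each element as an exponent of the corresponding prime:
  2^2 = 4
  3^1 = 3
  5^4 = 625
  7^2 = 49
Product = 4 * 3 * 625 * 49 = 367500

367500


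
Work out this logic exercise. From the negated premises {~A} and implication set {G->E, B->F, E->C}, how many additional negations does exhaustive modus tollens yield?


Initial negated facts: {~A}
Apply modus tollens to closure:
  (no implication fires)
Final negated: {~A}
New negations: {(none)}
Count = 0

0


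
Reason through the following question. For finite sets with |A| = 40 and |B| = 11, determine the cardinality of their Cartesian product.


The Cartesian product A x B contains all ordered pairs (a, b).
|A x B| = |A| * |B| = 40 * 11 = 440

440


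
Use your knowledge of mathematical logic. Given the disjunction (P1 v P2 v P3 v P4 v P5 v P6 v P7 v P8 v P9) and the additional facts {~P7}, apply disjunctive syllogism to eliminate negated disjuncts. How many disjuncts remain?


Original disjuncts (9): P1, P2, P3, P4, P5, P6, P7, P8, P9
Negated (eliminate): ~P7
Remaining disjuncts: P1, P2, P3, P4, P5, P6, P8, P9
Count = 9 - 1 = 8

8


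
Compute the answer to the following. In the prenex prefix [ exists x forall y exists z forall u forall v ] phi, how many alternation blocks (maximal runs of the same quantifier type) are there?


Quantifier-type sequence: E A E A A  (A=forall, E=exists)
Group into maximal same-type runs:
  Ex1 | Ax1 | Ex1 | Ax2
Number of blocks = 4

4


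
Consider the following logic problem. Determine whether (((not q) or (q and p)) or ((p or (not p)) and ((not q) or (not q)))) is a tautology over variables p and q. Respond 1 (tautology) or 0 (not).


Check all 4 assignments:
p=0, q=0: 1
p=0, q=1: 0
p=1, q=0: 1
p=1, q=1: 1
Satisfying count = 3/4.
Tautology iff count = 4: no.

0


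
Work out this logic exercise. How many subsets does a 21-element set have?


The power set of a set with n elements has 2^n elements.
|P(S)| = 2^21 = 2097152

2097152


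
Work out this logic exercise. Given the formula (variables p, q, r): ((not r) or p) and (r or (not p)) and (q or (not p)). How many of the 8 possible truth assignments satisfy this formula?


Evaluate all 8 assignments for p, q, r:
p=0, q=0, r=0: 1
p=0, q=0, r=1: 0
p=0, q=1, r=0: 1
p=0, q=1, r=1: 0
p=1, q=0, r=0: 0
p=1, q=0, r=1: 0
p=1, q=1, r=0: 0
p=1, q=1, r=1: 1
Satisfying count = 3

3


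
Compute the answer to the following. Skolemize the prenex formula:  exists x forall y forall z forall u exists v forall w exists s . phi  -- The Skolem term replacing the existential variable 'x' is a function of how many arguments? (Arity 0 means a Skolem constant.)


Quantifier prefix: exists x forall y forall z forall u exists v forall w exists s
'x' is existentially quantified at position 1.
No universal quantifiers precede it.
Skolem function arity = 0 (a Skolem constant)

0


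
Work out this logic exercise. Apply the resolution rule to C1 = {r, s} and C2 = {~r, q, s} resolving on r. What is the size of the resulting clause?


Remove r from C1 and ~r from C2.
C1 remainder: {s}
C2 remainder: {q, s}
Union (resolvent): {q, s}
Resolvent has 2 literal(s).

2


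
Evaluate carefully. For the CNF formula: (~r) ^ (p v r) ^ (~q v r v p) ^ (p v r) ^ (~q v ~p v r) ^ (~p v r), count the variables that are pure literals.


Check each variable for pure literal status:
p: mixed (not pure)
q: pure negative
r: mixed (not pure)
Pure literal count = 1

1


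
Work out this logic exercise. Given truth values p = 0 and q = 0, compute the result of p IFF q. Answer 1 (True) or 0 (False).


p = 0, q = 0
Operation: p IFF q
Evaluate: 0 IFF 0 = 1

1


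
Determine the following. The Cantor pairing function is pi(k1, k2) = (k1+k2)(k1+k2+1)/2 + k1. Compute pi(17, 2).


k1 + k2 = 19
(k1+k2)(k1+k2+1)/2 = 19 * 20 / 2 = 190
pi = 190 + 17 = 207

207


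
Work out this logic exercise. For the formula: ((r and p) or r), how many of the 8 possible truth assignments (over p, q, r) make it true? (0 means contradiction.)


Check all 8 assignments:
p=0, q=0, r=0: 0
p=0, q=0, r=1: 1
p=0, q=1, r=0: 0
p=0, q=1, r=1: 1
p=1, q=0, r=0: 0
p=1, q=0, r=1: 1
p=1, q=1, r=0: 0
p=1, q=1, r=1: 1
Count of True = 4

4


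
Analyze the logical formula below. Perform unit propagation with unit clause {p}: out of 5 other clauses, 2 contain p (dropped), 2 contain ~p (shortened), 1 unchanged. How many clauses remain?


Satisfied (removed): 2
Shortened (remain): 2
Unchanged (remain): 1
Remaining = 2 + 1 = 3

3


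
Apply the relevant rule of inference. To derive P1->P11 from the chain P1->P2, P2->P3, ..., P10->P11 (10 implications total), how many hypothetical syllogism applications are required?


With 10 implications in a chain connecting 11 propositions:
P1->P2, P2->P3, ..., P10->P11
Steps needed = (number of implications) - 1 = 10 - 1 = 9

9


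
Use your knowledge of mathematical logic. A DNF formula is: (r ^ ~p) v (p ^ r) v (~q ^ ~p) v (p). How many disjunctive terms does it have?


A DNF formula is a disjunction of terms (conjunctions).
Terms are separated by v.
Counting the disjuncts: 4 terms.

4


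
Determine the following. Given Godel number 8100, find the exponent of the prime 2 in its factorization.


Factorize 8100 by dividing by 2 repeatedly.
Division steps: 2 divides 8100 exactly 2 time(s).
Exponent of 2 = 2

2


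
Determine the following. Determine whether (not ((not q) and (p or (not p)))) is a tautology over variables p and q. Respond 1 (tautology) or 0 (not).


Check all 4 assignments:
p=0, q=0: 0
p=0, q=1: 1
p=1, q=0: 0
p=1, q=1: 1
Satisfying count = 2/4.
Tautology iff count = 4: no.

0


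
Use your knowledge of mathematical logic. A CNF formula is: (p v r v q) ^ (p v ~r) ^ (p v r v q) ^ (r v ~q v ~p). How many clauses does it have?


A CNF formula is a conjunction of clauses.
Clauses are separated by ^.
Counting the conjuncts: 4 clauses.

4


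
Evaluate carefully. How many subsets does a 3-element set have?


The power set of a set with n elements has 2^n elements.
|P(S)| = 2^3 = 8

8


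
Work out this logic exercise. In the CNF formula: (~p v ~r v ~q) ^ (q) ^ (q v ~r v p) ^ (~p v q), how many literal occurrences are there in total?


Counting literals in each clause:
Clause 1: 3 literal(s)
Clause 2: 1 literal(s)
Clause 3: 3 literal(s)
Clause 4: 2 literal(s)
Total = 9

9


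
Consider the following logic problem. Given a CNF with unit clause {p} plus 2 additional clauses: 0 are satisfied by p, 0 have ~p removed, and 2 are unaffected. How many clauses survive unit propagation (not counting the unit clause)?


Satisfied (removed): 0
Shortened (remain): 0
Unchanged (remain): 2
Remaining = 0 + 2 = 2

2


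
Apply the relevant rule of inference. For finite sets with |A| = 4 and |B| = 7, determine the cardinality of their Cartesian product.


The Cartesian product A x B contains all ordered pairs (a, b).
|A x B| = |A| * |B| = 4 * 7 = 28

28


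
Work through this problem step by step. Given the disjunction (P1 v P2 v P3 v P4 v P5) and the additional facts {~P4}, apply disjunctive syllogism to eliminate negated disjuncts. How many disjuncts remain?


Original disjuncts (5): P1, P2, P3, P4, P5
Negated (eliminate): ~P4
Remaining disjuncts: P1, P2, P3, P5
Count = 5 - 1 = 4

4


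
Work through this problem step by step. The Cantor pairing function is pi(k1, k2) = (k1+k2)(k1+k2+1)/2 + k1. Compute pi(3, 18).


k1 + k2 = 21
(k1+k2)(k1+k2+1)/2 = 21 * 22 / 2 = 231
pi = 231 + 3 = 234

234


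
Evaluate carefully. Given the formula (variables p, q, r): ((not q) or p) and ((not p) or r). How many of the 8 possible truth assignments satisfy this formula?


Evaluate all 8 assignments for p, q, r:
p=0, q=0, r=0: 1
p=0, q=0, r=1: 1
p=0, q=1, r=0: 0
p=0, q=1, r=1: 0
p=1, q=0, r=0: 0
p=1, q=0, r=1: 1
p=1, q=1, r=0: 0
p=1, q=1, r=1: 1
Satisfying count = 4

4


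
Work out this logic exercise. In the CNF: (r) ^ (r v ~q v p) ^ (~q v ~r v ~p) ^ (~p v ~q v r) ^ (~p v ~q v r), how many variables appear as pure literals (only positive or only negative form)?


Check each variable for pure literal status:
p: mixed (not pure)
q: pure negative
r: mixed (not pure)
Pure literal count = 1

1


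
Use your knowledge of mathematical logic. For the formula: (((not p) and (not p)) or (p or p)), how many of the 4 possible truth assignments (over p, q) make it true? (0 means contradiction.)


Check all 4 assignments:
p=0, q=0: 1
p=0, q=1: 1
p=1, q=0: 1
p=1, q=1: 1
Count of True = 4

4


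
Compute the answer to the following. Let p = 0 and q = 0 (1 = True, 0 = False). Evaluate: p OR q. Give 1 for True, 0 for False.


p = 0, q = 0
Operation: p OR q
Evaluate: 0 OR 0 = 0

0


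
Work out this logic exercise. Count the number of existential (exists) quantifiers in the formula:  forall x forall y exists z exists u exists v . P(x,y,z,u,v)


Quantifier prefix: forall x forall y exists z exists u exists v
Mark each quantifier type:
  U U E E E
Universal count = 2, Existential count = 3
Asked for existential (exists) quantifiers: 3

3


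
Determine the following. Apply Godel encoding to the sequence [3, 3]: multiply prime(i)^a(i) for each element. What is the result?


Encode each element as an exponent of the corresponding prime:
  2^3 = 8
  3^3 = 27
Product = 8 * 27 = 216

216


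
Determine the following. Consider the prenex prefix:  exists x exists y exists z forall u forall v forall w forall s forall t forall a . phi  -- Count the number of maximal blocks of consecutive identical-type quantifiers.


Quantifier-type sequence: E E E A A A A A A  (A=forall, E=exists)
Group into maximal same-type runs:
  Ex3 | Ax6
Number of blocks = 2

2


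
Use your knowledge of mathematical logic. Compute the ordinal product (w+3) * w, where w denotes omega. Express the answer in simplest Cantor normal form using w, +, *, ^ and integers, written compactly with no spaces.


Compute (w+3) * w.
Ordinal * is associative and left-distributive over +, but NOT commutative; for finite n>1, n*w = w but w*n stays w*n.
(w+3) * w = sup{(w+3)*k : k<w} = sup{w*k+3} = w^2 (the +3 tail is absorbed in the limit).
Result = w^2

w^2


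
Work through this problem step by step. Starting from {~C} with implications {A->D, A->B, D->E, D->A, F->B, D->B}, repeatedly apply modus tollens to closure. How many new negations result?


Initial negated facts: {~C}
Apply modus tollens to closure:
  (no implication fires)
Final negated: {~C}
New negations: {(none)}
Count = 0

0


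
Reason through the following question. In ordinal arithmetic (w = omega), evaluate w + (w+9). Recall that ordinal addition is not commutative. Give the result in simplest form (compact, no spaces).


Compute w + (w+9).
Ordinal + is associative but NOT commutative; for finite n>0, n + w = w but w + n stays w+n.
w + (w+9) = (w+w) + 9 = w*2+9.
Result = w*2+9

w*2+9


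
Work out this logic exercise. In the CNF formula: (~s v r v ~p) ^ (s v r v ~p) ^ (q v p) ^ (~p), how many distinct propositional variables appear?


Identify each variable that appears in the formula.
Variables found: p, q, r, s
Count = 4

4


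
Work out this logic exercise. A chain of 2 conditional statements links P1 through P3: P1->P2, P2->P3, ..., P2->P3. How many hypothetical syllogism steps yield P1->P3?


With 2 implications in a chain connecting 3 propositions:
P1->P2, P2->P3, ..., P2->P3
Steps needed = (number of implications) - 1 = 2 - 1 = 1

1


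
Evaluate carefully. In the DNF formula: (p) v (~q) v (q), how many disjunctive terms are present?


A DNF formula is a disjunction of terms (conjunctions).
Terms are separated by v.
Counting the disjuncts: 3 terms.

3


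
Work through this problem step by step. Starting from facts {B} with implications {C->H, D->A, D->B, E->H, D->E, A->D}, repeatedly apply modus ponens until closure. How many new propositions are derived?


Initial facts: {B}
Apply modus ponens to closure:
  (no implication fires)
Final known: {B}
New propositions: {(none)}
Count = 0

0


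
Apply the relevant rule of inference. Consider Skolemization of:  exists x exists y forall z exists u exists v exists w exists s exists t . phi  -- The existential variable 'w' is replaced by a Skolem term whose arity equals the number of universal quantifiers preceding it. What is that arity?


Quantifier prefix: exists x exists y forall z exists u exists v exists w exists s exists t
'w' is existentially quantified at position 6.
Universal variables preceding it: z
Skolem function arity = 1

1


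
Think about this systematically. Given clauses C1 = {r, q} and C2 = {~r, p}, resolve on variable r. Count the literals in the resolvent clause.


Remove r from C1 and ~r from C2.
C1 remainder: {q}
C2 remainder: {p}
Union (resolvent): {p, q}
Resolvent has 2 literal(s).

2


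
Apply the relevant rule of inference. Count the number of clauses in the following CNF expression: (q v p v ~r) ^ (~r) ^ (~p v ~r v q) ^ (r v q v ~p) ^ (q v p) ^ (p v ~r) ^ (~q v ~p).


A CNF formula is a conjunction of clauses.
Clauses are separated by ^.
Counting the conjuncts: 7 clauses.

7


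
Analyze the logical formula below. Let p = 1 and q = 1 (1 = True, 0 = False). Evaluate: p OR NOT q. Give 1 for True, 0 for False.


p = 1, q = 1
Operation: p OR NOT q
Evaluate: 1 OR NOT 1 = 1

1


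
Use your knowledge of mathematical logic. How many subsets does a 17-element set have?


The power set of a set with n elements has 2^n elements.
|P(S)| = 2^17 = 131072

131072


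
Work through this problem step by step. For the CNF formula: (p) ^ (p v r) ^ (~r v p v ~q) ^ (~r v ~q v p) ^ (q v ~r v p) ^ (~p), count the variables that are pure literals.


Check each variable for pure literal status:
p: mixed (not pure)
q: mixed (not pure)
r: mixed (not pure)
Pure literal count = 0

0


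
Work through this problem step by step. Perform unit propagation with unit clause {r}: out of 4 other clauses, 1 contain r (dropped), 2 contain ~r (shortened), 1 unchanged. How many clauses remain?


Satisfied (removed): 1
Shortened (remain): 2
Unchanged (remain): 1
Remaining = 2 + 1 = 3

3


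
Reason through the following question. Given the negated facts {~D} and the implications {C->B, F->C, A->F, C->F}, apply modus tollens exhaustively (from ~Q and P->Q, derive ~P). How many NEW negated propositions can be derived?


Initial negated facts: {~D}
Apply modus tollens to closure:
  (no implication fires)
Final negated: {~D}
New negations: {(none)}
Count = 0

0


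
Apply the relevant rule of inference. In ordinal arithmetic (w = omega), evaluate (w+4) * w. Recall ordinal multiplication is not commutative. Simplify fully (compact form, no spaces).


Compute (w+4) * w.
Ordinal * is associative and left-distributive over +, but NOT commutative; for finite n>1, n*w = w but w*n stays w*n.
(w+4) * w = sup{(w+4)*k : k<w} = sup{w*k+4} = w^2 (the +4 tail is absorbed in the limit).
Result = w^2

w^2


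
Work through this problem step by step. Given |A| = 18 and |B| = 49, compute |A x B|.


The Cartesian product A x B contains all ordered pairs (a, b).
|A x B| = |A| * |B| = 18 * 49 = 882

882


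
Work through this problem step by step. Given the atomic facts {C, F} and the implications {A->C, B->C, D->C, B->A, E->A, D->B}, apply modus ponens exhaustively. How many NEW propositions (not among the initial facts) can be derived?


Initial facts: {C, F}
Apply modus ponens to closure:
  (no implication fires)
Final known: {C, F}
New propositions: {(none)}
Count = 0

0


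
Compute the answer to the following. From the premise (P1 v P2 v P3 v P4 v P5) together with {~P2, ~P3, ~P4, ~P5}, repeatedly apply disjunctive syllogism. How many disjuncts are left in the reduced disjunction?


Original disjuncts (5): P1, P2, P3, P4, P5
Negated (eliminate): ~P2, ~P3, ~P4, ~P5
Remaining disjuncts: P1
Count = 5 - 4 = 1

1


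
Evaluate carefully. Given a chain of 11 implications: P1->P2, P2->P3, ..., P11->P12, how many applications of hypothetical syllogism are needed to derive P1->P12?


With 11 implications in a chain connecting 12 propositions:
P1->P2, P2->P3, ..., P11->P12
Steps needed = (number of implications) - 1 = 11 - 1 = 10

10


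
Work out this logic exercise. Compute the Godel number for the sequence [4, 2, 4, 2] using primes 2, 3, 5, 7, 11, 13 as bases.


Encode each element as an exponent of the corresponding prime:
  2^4 = 16
  3^2 = 9
  5^4 = 625
  7^2 = 49
Product = 16 * 9 * 625 * 49 = 4410000

4410000


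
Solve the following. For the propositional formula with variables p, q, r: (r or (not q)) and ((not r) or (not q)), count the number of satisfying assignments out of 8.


Evaluate all 8 assignments for p, q, r:
p=0, q=0, r=0: 1
p=0, q=0, r=1: 1
p=0, q=1, r=0: 0
p=0, q=1, r=1: 0
p=1, q=0, r=0: 1
p=1, q=0, r=1: 1
p=1, q=1, r=0: 0
p=1, q=1, r=1: 0
Satisfying count = 4

4


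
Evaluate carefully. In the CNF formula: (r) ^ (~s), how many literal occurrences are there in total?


Counting literals in each clause:
Clause 1: 1 literal(s)
Clause 2: 1 literal(s)
Total = 2

2


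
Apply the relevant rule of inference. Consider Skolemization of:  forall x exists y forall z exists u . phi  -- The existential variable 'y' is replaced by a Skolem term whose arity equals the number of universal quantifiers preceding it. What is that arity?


Quantifier prefix: forall x exists y forall z exists u
'y' is existentially quantified at position 2.
Universal variables preceding it: x
Skolem function arity = 1

1


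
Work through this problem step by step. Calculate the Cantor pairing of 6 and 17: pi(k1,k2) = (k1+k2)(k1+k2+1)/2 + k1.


k1 + k2 = 23
(k1+k2)(k1+k2+1)/2 = 23 * 24 / 2 = 276
pi = 276 + 6 = 282

282


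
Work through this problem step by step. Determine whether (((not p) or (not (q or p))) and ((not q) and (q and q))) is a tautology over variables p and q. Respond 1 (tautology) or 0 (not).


Check all 4 assignments:
p=0, q=0: 0
p=0, q=1: 0
p=1, q=0: 0
p=1, q=1: 0
Satisfying count = 0/4.
Tautology iff count = 4: no.

0


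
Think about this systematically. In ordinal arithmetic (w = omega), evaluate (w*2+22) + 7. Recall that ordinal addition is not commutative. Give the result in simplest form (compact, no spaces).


Compute (w*2+22) + 7.
Ordinal + is associative but NOT commutative; for finite n>0, n + w = w but w + n stays w+n.
By associativity: (w*2+22) + 7 = w*2 + (22+7) = w*2+29.
Result = w*2+29

w*2+29


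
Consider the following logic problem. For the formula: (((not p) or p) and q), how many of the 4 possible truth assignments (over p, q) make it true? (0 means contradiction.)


Check all 4 assignments:
p=0, q=0: 0
p=0, q=1: 1
p=1, q=0: 0
p=1, q=1: 1
Count of True = 2

2


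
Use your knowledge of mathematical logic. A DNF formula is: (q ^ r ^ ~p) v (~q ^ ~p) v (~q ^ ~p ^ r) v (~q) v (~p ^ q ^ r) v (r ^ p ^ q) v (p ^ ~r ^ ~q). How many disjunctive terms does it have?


A DNF formula is a disjunction of terms (conjunctions).
Terms are separated by v.
Counting the disjuncts: 7 terms.

7


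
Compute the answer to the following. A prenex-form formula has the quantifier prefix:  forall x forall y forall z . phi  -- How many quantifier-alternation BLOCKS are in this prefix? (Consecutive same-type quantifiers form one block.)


Quantifier-type sequence: A A A  (A=forall, E=exists)
Group into maximal same-type runs:
  Ax3
Number of blocks = 1

1


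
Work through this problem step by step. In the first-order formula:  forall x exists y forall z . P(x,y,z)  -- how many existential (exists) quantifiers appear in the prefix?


Quantifier prefix: forall x exists y forall z
Mark each quantifier type:
  U E U
Universal count = 2, Existential count = 1
Asked for existential (exists) quantifiers: 1

1


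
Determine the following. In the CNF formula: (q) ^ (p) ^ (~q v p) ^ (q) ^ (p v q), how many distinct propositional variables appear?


Identify each variable that appears in the formula.
Variables found: p, q
Count = 2

2


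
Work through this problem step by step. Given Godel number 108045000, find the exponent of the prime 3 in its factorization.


Factorize 108045000 by dividing by 3 repeatedly.
Division steps: 3 divides 108045000 exactly 2 time(s).
Exponent of 3 = 2

2


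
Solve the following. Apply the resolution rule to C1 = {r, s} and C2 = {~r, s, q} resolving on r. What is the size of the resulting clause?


Remove r from C1 and ~r from C2.
C1 remainder: {s}
C2 remainder: {s, q}
Union (resolvent): {q, s}
Resolvent has 2 literal(s).

2


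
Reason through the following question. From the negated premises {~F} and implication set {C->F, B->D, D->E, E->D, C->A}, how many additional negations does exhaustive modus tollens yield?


Initial negated facts: {~F}
Apply modus tollens to closure:
  ~F and C->F  =>  ~C
Final negated: {~C, ~F}
New negations: {~C}
Count = 1

1


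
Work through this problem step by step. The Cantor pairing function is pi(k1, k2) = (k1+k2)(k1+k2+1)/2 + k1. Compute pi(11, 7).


k1 + k2 = 18
(k1+k2)(k1+k2+1)/2 = 18 * 19 / 2 = 171
pi = 171 + 11 = 182

182


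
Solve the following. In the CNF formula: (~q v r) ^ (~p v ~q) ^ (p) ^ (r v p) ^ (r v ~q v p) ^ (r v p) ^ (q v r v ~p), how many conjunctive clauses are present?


A CNF formula is a conjunction of clauses.
Clauses are separated by ^.
Counting the conjuncts: 7 clauses.

7
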